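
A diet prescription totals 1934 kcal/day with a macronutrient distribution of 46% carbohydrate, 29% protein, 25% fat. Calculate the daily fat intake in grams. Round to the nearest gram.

Fat energy = 25% × 1934 = 483.5 kcal.
At 9 kcal/g: 483.5 ÷ 9 = 53.7222 g.

54 g/day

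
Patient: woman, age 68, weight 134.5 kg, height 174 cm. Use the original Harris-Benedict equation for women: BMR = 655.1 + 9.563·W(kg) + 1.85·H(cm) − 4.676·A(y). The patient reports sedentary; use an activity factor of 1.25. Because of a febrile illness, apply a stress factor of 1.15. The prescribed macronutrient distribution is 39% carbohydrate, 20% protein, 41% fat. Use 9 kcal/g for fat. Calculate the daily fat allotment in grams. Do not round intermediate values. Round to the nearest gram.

Harris-Benedict: BMR = 655.1 + 9.563(134.5) + 1.85(174) − 4.676(68) = 1945.2555 kcal/day.
TEE = 1945.2555 × 1.25 = 2431.5694 kcal/day.
With stress factor 1.15: 2431.5694 × 1.15 = 2796.3048 kcal/day.
Fat energy = 41% × 2796.3048 = 1146.485 kcal.
Fat = 1146.485 ÷ 9 kcal/g = 127.3872 g.

127 g/day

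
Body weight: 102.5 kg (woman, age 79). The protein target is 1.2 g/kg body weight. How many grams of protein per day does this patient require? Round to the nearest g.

123 g/day

Protein = 1.2 g/kg × 102.5 kg = 123 g/day.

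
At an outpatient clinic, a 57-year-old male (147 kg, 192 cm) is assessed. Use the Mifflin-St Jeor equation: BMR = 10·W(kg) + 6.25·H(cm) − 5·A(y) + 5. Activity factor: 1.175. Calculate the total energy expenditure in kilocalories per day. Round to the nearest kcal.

Mifflin-St Jeor (male): BMR = 10(147) + 6.25(192) − 5(57) + 5 = 1470 + 1200 − 285 + 5 = 2390 kcal/day.
TEE = BMR × activity factor = 2390 × 1.175 = 2808.25 kcal/day.

2808 kilocalories per day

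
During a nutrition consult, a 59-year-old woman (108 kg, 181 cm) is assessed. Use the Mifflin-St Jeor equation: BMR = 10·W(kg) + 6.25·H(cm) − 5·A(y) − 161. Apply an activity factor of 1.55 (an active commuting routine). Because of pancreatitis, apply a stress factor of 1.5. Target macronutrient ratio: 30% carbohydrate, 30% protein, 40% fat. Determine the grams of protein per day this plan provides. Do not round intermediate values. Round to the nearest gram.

306 g/day

Mifflin-St Jeor (female): BMR = 10(108) + 6.25(181) − 5(59) − 161 = 1080 + 1131.25 − 295 − 161 = 1755.25 kcal/day.
TEE = 1755.25 × 1.55 = 2720.6375 kcal/day.
With stress factor 1.5: 2720.6375 × 1.5 = 4080.9563 kcal/day.
Protein energy = 30% × 4080.9563 = 1224.2869 kcal.
Protein = 1224.2869 ÷ 4 kcal/g = 306.0717 g.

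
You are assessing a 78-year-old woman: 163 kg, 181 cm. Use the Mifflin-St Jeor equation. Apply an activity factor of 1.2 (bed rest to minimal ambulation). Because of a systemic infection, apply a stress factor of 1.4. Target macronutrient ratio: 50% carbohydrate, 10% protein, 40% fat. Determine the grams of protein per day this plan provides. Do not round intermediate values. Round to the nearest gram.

Mifflin-St Jeor (female): BMR = 10(163) + 6.25(181) − 5(78) − 161 = 1630 + 1131.25 − 390 − 161 = 2210.25 kcal/day.
TEE = 2210.25 × 1.2 = 2652.3 kcal/day.
With stress factor 1.4: 2652.3 × 1.4 = 3713.22 kcal/day.
Protein energy = 10% × 3713.22 = 371.322 kcal.
Protein = 371.322 ÷ 4 kcal/g = 92.8305 g.

93 g/day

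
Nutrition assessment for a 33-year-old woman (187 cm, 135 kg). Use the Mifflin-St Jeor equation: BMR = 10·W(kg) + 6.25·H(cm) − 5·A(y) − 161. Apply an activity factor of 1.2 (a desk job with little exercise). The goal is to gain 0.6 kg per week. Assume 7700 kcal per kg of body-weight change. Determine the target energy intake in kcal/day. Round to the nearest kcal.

Mifflin-St Jeor (female): BMR = 10(135) + 6.25(187) − 5(33) − 161 = 1350 + 1168.75 − 165 − 161 = 2192.75 kcal/day.
TEE = 2192.75 × 1.2 = 2631.3 kcal/day.
Required daily surplus = 0.6 × 7700 ÷ 7 = 660 kcal/day.
Target intake = 2631.3 + 660 = 3291.3 kcal/day.

3291 kcal/day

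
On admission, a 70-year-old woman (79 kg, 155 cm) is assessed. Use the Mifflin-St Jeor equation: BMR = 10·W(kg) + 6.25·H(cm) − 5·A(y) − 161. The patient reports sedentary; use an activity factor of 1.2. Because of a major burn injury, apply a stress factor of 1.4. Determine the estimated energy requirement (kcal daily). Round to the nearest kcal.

2096 kcal daily

Mifflin-St Jeor (female): BMR = 10(79) + 6.25(155) − 5(70) − 161 = 790 + 968.75 − 350 − 161 = 1247.75 kcal/day.
TEE = BMR × activity factor = 1247.75 × 1.2 = 1497.3 kcal/day.
Apply stress factor: 1497.3 × 1.4 = 2096.22 kcal/day.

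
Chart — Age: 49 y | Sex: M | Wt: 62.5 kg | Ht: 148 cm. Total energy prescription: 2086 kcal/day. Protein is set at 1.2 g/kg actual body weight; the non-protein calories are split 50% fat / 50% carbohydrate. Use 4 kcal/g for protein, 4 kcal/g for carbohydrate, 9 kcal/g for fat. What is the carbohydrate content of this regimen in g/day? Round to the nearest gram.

223 g/day

Protein = 1.2 × 62.5 = 75 g → 75 × 4 = 300 kcal.
Non-protein calories = 2086 − 300 = 1786 kcal.
Fat: 50% × 1786 = 893 kcal; carbohydrate: 893 kcal.
Carbohydrate: 893 kcal ÷ 4 kcal/g = 223.25 g.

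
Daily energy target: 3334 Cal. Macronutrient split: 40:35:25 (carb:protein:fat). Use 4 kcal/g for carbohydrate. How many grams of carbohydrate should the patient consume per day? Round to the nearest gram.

333 g/day

Carbohydrate energy = 40% × 3334 = 1333.6 kcal.
At 4 kcal/g: 1333.6 ÷ 4 = 333.4 g.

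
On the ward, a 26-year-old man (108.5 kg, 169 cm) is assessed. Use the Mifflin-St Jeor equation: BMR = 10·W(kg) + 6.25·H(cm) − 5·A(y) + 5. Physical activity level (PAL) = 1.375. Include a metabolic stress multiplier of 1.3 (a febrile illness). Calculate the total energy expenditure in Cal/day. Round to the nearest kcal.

3604 Cal/day

Mifflin-St Jeor (male): BMR = 10(108.5) + 6.25(169) − 5(26) + 5 = 1085 + 1056.25 − 130 + 5 = 2016.25 kcal/day.
TEE = BMR × activity factor = 2016.25 × 1.375 = 2772.3438 kcal/day.
Apply stress factor: 2772.3438 × 1.3 = 3604.0469 kcal/day.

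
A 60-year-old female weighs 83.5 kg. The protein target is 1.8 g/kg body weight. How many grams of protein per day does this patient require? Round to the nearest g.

150 g/day

Protein = 1.8 g/kg × 83.5 kg = 150.3 g/day.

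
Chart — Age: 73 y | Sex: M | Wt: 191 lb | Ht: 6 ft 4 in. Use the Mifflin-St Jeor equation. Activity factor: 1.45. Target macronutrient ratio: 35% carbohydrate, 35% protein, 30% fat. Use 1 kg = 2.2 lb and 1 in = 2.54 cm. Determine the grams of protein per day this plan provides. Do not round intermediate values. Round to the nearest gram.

218 g/day

Convert to metric: weight = 191 ÷ 2.2 = 86.8182 kg; height = (6×12 + 4) × 2.54 = 76 × 2.54 = 193.04 cm.
Mifflin-St Jeor (male): BMR = 10(86.8182) + 6.25(193.04) − 5(73) + 5 = 868.1818 + 1206.5 − 365 + 5 = 1714.6818 kcal/day.
TEE = 1714.6818 × 1.45 = 2486.2886 kcal/day.
Protein energy = 35% × 2486.2886 = 870.201 kcal.
Protein = 870.201 ÷ 4 kcal/g = 217.5503 g.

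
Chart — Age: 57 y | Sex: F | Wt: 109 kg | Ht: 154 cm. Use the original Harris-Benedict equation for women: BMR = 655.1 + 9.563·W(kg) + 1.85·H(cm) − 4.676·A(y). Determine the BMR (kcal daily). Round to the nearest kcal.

Harris-Benedict: BMR = 655.1 + 9.563(109) + 1.85(154) − 4.676(57) = 1715.835 kcal/day.

1716 kcal daily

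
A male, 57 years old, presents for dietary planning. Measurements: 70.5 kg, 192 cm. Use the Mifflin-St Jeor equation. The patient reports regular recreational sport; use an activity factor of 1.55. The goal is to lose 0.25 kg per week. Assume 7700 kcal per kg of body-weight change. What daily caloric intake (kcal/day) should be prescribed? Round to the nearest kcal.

2244 kcal/day

Mifflin-St Jeor (male): BMR = 10(70.5) + 6.25(192) − 5(57) + 5 = 705 + 1200 − 285 + 5 = 1625 kcal/day.
TEE = 1625 × 1.55 = 2518.75 kcal/day.
Required daily deficit = 0.25 × 7700 ÷ 7 = 275 kcal/day.
Target intake = 2518.75 − 275 = 2243.75 kcal/day.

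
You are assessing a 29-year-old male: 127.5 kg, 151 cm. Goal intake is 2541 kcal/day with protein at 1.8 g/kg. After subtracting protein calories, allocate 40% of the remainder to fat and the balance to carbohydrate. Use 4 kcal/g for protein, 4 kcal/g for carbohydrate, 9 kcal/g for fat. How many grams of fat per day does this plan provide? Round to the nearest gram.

72 g/day

Protein = 1.8 × 127.5 = 229.5 g → 229.5 × 4 = 918 kcal.
Non-protein calories = 2541 − 918 = 1623 kcal.
Fat: 40% × 1623 = 649.2 kcal; carbohydrate: 973.8 kcal.
Fat: 649.2 kcal ÷ 9 kcal/g = 72.1333 g.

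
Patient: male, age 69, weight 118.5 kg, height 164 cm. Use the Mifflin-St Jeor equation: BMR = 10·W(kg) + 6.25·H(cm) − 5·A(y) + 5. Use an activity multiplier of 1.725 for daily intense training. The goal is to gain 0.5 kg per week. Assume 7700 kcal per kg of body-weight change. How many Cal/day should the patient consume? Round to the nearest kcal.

3776 Cal/day

Mifflin-St Jeor (male): BMR = 10(118.5) + 6.25(164) − 5(69) + 5 = 1185 + 1025 − 345 + 5 = 1870 kcal/day.
TEE = 1870 × 1.725 = 3225.75 kcal/day.
Required daily surplus = 0.5 × 7700 ÷ 7 = 550 kcal/day.
Target intake = 3225.75 + 550 = 3775.75 kcal/day.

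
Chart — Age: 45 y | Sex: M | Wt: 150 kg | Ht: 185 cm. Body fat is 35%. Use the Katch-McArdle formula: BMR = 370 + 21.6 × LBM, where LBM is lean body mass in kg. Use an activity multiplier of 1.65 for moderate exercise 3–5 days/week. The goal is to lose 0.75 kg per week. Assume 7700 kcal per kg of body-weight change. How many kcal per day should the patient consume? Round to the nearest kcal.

3260 kcal per day

LBM = 150 × (1 − 0.35) = 97.5 kg. Katch-McArdle: BMR = 370 + 21.6 × 97.5 = 2476 kcal/day.
TEE = 2476 × 1.65 = 4085.4 kcal/day.
Required daily deficit = 0.75 × 7700 ÷ 7 = 825 kcal/day.
Target intake = 4085.4 − 825 = 3260.4 kcal/day.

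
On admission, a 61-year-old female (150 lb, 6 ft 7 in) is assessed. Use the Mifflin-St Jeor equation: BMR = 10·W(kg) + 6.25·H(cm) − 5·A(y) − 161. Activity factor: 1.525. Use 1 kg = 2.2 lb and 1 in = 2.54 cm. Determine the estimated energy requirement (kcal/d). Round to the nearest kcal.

2242 kcal/d

Convert to metric: weight = 150 ÷ 2.2 = 68.1818 kg; height = (6×12 + 7) × 2.54 = 79 × 2.54 = 200.66 cm.
Mifflin-St Jeor (female): BMR = 10(68.1818) + 6.25(200.66) − 5(61) − 161 = 681.8182 + 1254.125 − 305 − 161 = 1469.9432 kcal/day.
TEE = BMR × activity factor = 1469.9432 × 1.525 = 2241.6634 kcal/day.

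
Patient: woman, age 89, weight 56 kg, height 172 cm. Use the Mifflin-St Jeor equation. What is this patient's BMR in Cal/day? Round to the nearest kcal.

Mifflin-St Jeor (female): BMR = 10(56) + 6.25(172) − 5(89) − 161 = 560 + 1075 − 445 − 161 = 1029 kcal/day.

1029 Cal/day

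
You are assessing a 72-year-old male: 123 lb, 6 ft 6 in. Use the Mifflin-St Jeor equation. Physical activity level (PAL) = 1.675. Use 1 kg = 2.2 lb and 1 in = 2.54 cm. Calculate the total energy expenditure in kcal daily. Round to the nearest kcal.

2416 kcal daily

Convert to metric: weight = 123 ÷ 2.2 = 55.9091 kg; height = (6×12 + 6) × 2.54 = 78 × 2.54 = 198.12 cm.
Mifflin-St Jeor (male): BMR = 10(55.9091) + 6.25(198.12) − 5(72) + 5 = 559.0909 + 1238.25 − 360 + 5 = 1442.3409 kcal/day.
TEE = BMR × activity factor = 1442.3409 × 1.675 = 2415.921 kcal/day.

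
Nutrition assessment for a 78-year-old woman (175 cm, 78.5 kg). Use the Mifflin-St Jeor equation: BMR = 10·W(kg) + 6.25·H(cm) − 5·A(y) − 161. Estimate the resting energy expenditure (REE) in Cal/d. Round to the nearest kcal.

Mifflin-St Jeor (female): BMR = 10(78.5) + 6.25(175) − 5(78) − 161 = 785 + 1093.75 − 390 − 161 = 1327.75 kcal/day.

1328 Cal/d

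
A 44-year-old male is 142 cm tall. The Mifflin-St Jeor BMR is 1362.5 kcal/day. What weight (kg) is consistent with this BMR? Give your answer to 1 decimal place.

69.0 kg

1362.5 = 10·W + 6.25(142) − 5(44) + 5
10·W = 1362.5 − 672.5 = 690, so W = 69 kg.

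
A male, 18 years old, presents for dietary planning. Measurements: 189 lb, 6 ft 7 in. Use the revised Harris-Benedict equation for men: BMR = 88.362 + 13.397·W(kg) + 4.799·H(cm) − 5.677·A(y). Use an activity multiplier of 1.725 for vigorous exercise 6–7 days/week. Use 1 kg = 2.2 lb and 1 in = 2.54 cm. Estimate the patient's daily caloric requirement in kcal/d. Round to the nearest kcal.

Convert to metric: weight = 189 ÷ 2.2 = 85.9091 kg; height = (6×12 + 7) × 2.54 = 79 × 2.54 = 200.66 cm.
Harris-Benedict: BMR = 88.362 + 13.397(85.9091) + 4.799(200.66) − 5.677(18) = 2100.0674 kcal/day.
TEE = BMR × activity factor = 2100.0674 × 1.725 = 3622.6163 kcal/day.

3623 kcal/d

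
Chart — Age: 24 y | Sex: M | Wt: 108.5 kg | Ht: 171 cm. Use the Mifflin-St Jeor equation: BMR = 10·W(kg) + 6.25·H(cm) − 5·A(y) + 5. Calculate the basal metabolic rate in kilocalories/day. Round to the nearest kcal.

2039 kilocalories/day

Mifflin-St Jeor (male): BMR = 10(108.5) + 6.25(171) − 5(24) + 5 = 1085 + 1068.75 − 120 + 5 = 2038.75 kcal/day.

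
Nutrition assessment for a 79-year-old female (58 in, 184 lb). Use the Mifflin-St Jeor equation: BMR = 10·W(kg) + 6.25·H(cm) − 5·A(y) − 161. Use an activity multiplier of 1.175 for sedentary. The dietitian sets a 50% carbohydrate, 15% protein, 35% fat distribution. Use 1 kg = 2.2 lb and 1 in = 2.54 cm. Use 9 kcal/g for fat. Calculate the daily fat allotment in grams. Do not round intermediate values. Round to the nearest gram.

55 g/day

Convert to metric: weight = 184 ÷ 2.2 = 83.6364 kg; height = 58 × 2.54 = 147.32 cm.
Mifflin-St Jeor (female): BMR = 10(83.6364) + 6.25(147.32) − 5(79) − 161 = 836.3636 + 920.75 − 395 − 161 = 1201.1136 kcal/day.
TEE = 1201.1136 × 1.175 = 1411.3085 kcal/day.
Fat energy = 35% × 1411.3085 = 493.958 kcal.
Fat = 493.958 ÷ 9 kcal/g = 54.8842 g.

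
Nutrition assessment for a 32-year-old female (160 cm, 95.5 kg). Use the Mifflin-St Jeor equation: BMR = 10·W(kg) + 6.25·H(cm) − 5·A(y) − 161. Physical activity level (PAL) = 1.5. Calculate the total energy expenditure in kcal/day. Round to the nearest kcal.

2451 kcal/day

Mifflin-St Jeor (female): BMR = 10(95.5) + 6.25(160) − 5(32) − 161 = 955 + 1000 − 160 − 161 = 1634 kcal/day.
TEE = BMR × activity factor = 1634 × 1.5 = 2451 kcal/day.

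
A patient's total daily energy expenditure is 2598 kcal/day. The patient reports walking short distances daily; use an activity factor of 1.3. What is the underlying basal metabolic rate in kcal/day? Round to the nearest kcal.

BMR = TEE ÷ activity factor = 2598 ÷ 1.3 = 1998.4615 kcal/day.

1998 kcal/day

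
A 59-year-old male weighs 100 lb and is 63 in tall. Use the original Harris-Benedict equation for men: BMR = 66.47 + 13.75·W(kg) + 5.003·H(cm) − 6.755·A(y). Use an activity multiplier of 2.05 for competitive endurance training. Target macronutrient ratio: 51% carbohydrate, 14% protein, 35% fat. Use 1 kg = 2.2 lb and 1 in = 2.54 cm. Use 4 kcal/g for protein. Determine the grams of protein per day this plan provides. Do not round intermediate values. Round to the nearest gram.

Convert to metric: weight = 100 ÷ 2.2 = 45.4545 kg; height = 63 × 2.54 = 160.02 cm.
Harris-Benedict: BMR = 66.47 + 13.75(45.4545) + 5.003(160.02) − 6.755(59) = 1093.5051 kcal/day.
TEE = 1093.5051 × 2.05 = 2241.6854 kcal/day.
Protein energy = 14% × 2241.6854 = 313.836 kcal.
Protein = 313.836 ÷ 4 kcal/g = 78.459 g.

78 g/day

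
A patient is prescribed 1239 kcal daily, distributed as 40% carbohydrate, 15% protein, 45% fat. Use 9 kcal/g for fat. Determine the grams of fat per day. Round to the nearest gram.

Fat energy = 45% × 1239 = 557.55 kcal.
At 9 kcal/g: 557.55 ÷ 9 = 61.95 g.

62 g/day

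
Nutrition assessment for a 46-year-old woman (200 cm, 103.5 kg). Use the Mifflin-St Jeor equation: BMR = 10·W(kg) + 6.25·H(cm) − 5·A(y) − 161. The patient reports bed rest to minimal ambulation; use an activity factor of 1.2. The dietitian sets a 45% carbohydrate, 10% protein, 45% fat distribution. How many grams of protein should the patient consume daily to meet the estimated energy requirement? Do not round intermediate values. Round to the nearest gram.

Mifflin-St Jeor (female): BMR = 10(103.5) + 6.25(200) − 5(46) − 161 = 1035 + 1250 − 230 − 161 = 1894 kcal/day.
TEE = 1894 × 1.2 = 2272.8 kcal/day.
Protein energy = 10% × 2272.8 = 227.28 kcal.
Protein = 227.28 ÷ 4 kcal/g = 56.82 g.

57 g/day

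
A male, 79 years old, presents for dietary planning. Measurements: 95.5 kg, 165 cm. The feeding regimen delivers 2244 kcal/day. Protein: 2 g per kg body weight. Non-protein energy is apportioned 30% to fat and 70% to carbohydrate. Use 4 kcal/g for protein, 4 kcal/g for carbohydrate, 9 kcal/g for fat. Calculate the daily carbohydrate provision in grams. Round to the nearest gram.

Protein = 2 × 95.5 = 191 g → 191 × 4 = 764 kcal.
Non-protein calories = 2244 − 764 = 1480 kcal.
Fat: 30% × 1480 = 444 kcal; carbohydrate: 1036 kcal.
Carbohydrate: 1036 kcal ÷ 4 kcal/g = 259 g.

259 g/day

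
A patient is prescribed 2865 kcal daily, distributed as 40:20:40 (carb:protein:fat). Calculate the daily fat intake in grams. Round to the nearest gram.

127 g/day

Fat energy = 40% × 2865 = 1146 kcal.
At 9 kcal/g: 1146 ÷ 9 = 127.3333 g.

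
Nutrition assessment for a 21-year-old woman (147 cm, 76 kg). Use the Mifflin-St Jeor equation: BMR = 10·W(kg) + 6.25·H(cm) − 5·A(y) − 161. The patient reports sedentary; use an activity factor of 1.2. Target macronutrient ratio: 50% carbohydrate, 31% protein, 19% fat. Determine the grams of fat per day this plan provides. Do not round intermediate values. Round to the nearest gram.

Mifflin-St Jeor (female): BMR = 10(76) + 6.25(147) − 5(21) − 161 = 760 + 918.75 − 105 − 161 = 1412.75 kcal/day.
TEE = 1412.75 × 1.2 = 1695.3 kcal/day.
Fat energy = 19% × 1695.3 = 322.107 kcal.
Fat = 322.107 ÷ 9 kcal/g = 35.7897 g.

36 g/day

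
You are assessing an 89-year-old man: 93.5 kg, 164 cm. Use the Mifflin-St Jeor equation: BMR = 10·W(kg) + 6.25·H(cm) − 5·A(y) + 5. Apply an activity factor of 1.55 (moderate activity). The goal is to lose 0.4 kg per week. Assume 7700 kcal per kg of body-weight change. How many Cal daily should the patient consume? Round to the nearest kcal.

Mifflin-St Jeor (male): BMR = 10(93.5) + 6.25(164) − 5(89) + 5 = 935 + 1025 − 445 + 5 = 1520 kcal/day.
TEE = 1520 × 1.55 = 2356 kcal/day.
Required daily deficit = 0.4 × 7700 ÷ 7 = 440 kcal/day.
Target intake = 2356 − 440 = 1916 kcal/day.

1916 Cal daily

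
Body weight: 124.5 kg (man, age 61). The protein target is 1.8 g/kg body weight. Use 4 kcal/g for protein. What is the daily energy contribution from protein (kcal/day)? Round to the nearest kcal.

896 kcal/day

Protein = 1.8 g/kg × 124.5 kg = 224.1 g/day.
Protein energy = 224.1 g × 4 kcal/g = 896.4 kcal/day.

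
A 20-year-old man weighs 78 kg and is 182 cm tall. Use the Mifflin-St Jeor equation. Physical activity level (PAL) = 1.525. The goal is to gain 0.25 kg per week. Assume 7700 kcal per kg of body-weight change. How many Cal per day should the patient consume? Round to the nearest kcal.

Mifflin-St Jeor (male): BMR = 10(78) + 6.25(182) − 5(20) + 5 = 780 + 1137.5 − 100 + 5 = 1822.5 kcal/day.
TEE = 1822.5 × 1.525 = 2779.3125 kcal/day.
Required daily surplus = 0.25 × 7700 ÷ 7 = 275 kcal/day.
Target intake = 2779.3125 + 275 = 3054.3125 kcal/day.

3054 Cal per day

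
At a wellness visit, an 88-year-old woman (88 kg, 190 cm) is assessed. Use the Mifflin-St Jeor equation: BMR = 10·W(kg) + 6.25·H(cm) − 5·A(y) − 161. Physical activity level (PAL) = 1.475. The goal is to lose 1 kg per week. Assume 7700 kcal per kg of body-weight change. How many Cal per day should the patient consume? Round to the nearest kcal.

Mifflin-St Jeor (female): BMR = 10(88) + 6.25(190) − 5(88) − 161 = 880 + 1187.5 − 440 − 161 = 1466.5 kcal/day.
TEE = 1466.5 × 1.475 = 2163.0875 kcal/day.
Required daily deficit = 1 × 7700 ÷ 7 = 1100 kcal/day.
Target intake = 2163.0875 − 1100 = 1063.0875 kcal/day.

1063 Cal per day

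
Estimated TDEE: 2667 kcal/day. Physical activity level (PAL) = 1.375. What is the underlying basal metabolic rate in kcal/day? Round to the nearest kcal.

BMR = TEE ÷ activity factor = 2667 ÷ 1.375 = 1939.6364 kcal/day.

1940 kcal/day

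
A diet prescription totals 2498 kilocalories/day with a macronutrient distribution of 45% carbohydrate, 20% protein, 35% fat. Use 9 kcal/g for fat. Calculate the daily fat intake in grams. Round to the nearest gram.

Fat energy = 35% × 2498 = 874.3 kcal.
At 9 kcal/g: 874.3 ÷ 9 = 97.1444 g.

97 g/day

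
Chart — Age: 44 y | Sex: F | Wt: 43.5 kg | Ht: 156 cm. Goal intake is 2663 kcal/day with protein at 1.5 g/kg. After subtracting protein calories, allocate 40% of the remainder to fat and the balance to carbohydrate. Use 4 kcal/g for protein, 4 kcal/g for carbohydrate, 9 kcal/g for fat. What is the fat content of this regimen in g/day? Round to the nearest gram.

Protein = 1.5 × 43.5 = 65.25 g → 65.25 × 4 = 261 kcal.
Non-protein calories = 2663 − 261 = 2402 kcal.
Fat: 40% × 2402 = 960.8 kcal; carbohydrate: 1441.2 kcal.
Fat: 960.8 kcal ÷ 9 kcal/g = 106.7556 g.

107 g/day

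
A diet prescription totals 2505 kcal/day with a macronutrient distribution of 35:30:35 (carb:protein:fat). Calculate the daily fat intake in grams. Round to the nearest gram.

Fat energy = 35% × 2505 = 876.75 kcal.
At 9 kcal/g: 876.75 ÷ 9 = 97.4167 g.

97 g/day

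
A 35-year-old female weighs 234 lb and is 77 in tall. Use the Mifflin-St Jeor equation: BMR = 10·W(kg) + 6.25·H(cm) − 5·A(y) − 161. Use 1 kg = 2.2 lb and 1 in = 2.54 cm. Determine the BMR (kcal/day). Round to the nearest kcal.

1950 kcal/day

Convert to metric: weight = 234 ÷ 2.2 = 106.3636 kg; height = 77 × 2.54 = 195.58 cm.
Mifflin-St Jeor (female): BMR = 10(106.3636) + 6.25(195.58) − 5(35) − 161 = 1063.6364 + 1222.375 − 175 − 161 = 1950.0114 kcal/day.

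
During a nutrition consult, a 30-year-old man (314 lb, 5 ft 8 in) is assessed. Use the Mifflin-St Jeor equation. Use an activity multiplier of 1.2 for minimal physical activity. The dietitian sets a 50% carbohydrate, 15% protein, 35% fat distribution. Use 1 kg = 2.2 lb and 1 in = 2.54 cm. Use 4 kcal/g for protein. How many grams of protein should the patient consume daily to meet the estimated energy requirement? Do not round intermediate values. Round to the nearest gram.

Convert to metric: weight = 314 ÷ 2.2 = 142.7273 kg; height = (5×12 + 8) × 2.54 = 68 × 2.54 = 172.72 cm.
Mifflin-St Jeor (male): BMR = 10(142.7273) + 6.25(172.72) − 5(30) + 5 = 1427.2727 + 1079.5 − 150 + 5 = 2361.7727 kcal/day.
TEE = 2361.7727 × 1.2 = 2834.1273 kcal/day.
Protein energy = 15% × 2834.1273 = 425.1191 kcal.
Protein = 425.1191 ÷ 4 kcal/g = 106.2798 g.

106 g/day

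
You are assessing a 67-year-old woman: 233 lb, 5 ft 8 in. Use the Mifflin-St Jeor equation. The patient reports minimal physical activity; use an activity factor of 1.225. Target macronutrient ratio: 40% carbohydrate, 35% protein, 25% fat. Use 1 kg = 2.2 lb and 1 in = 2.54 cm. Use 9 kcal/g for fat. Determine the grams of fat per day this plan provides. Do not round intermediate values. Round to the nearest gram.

56 g/day

Convert to metric: weight = 233 ÷ 2.2 = 105.9091 kg; height = (5×12 + 8) × 2.54 = 68 × 2.54 = 172.72 cm.
Mifflin-St Jeor (female): BMR = 10(105.9091) + 6.25(172.72) − 5(67) − 161 = 1059.0909 + 1079.5 − 335 − 161 = 1642.5909 kcal/day.
TEE = 1642.5909 × 1.225 = 2012.1739 kcal/day.
Fat energy = 25% × 2012.1739 = 503.0435 kcal.
Fat = 503.0435 ÷ 9 kcal/g = 55.8937 g.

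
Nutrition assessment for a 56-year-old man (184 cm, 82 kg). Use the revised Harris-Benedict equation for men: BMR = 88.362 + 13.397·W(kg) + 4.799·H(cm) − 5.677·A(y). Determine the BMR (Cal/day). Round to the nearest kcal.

Harris-Benedict: BMR = 88.362 + 13.397(82) + 4.799(184) − 5.677(56) = 1752.02 kcal/day.

1752 Cal/day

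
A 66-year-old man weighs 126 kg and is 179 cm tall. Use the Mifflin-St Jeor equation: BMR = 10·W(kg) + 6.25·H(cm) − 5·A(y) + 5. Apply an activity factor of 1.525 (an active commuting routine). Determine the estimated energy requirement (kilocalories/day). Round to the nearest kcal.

Mifflin-St Jeor (male): BMR = 10(126) + 6.25(179) − 5(66) + 5 = 1260 + 1118.75 − 330 + 5 = 2053.75 kcal/day.
TEE = BMR × activity factor = 2053.75 × 1.525 = 3131.9688 kcal/day.

3132 kilocalories/day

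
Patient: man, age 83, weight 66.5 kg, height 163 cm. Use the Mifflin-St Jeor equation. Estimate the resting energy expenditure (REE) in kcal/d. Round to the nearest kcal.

1274 kcal/d

Mifflin-St Jeor (male): BMR = 10(66.5) + 6.25(163) − 5(83) + 5 = 665 + 1018.75 − 415 + 5 = 1273.75 kcal/day.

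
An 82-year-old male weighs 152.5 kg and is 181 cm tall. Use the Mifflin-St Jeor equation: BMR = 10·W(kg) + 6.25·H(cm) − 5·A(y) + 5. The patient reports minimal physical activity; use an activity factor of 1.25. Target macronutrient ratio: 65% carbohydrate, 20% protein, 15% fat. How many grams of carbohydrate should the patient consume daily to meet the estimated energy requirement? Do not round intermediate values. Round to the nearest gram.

Mifflin-St Jeor (male): BMR = 10(152.5) + 6.25(181) − 5(82) + 5 = 1525 + 1131.25 − 410 + 5 = 2251.25 kcal/day.
TEE = 2251.25 × 1.25 = 2814.0625 kcal/day.
Carbohydrate energy = 65% × 2814.0625 = 1829.1406 kcal.
Carbohydrate = 1829.1406 ÷ 4 kcal/g = 457.2852 g.

457 g/day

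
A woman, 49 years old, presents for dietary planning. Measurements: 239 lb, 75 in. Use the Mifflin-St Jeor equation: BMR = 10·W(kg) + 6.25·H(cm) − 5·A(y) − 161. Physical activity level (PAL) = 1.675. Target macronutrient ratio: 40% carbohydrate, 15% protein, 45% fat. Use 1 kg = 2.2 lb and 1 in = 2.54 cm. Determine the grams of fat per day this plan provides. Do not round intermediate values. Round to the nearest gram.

Convert to metric: weight = 239 ÷ 2.2 = 108.6364 kg; height = 75 × 2.54 = 190.5 cm.
Mifflin-St Jeor (female): BMR = 10(108.6364) + 6.25(190.5) − 5(49) − 161 = 1086.3636 + 1190.625 − 245 − 161 = 1870.9886 kcal/day.
TEE = 1870.9886 × 1.675 = 3133.906 kcal/day.
Fat energy = 45% × 3133.906 = 1410.2577 kcal.
Fat = 1410.2577 ÷ 9 kcal/g = 156.6953 g.

157 g/day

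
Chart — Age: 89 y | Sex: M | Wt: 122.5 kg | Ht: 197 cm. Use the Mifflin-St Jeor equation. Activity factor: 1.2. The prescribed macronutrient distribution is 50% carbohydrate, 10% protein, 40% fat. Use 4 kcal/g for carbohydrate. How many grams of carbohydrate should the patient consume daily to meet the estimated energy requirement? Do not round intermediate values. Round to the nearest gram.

302 g/day

Mifflin-St Jeor (male): BMR = 10(122.5) + 6.25(197) − 5(89) + 5 = 1225 + 1231.25 − 445 + 5 = 2016.25 kcal/day.
TEE = 2016.25 × 1.2 = 2419.5 kcal/day.
Carbohydrate energy = 50% × 2419.5 = 1209.75 kcal.
Carbohydrate = 1209.75 ÷ 4 kcal/g = 302.4375 g.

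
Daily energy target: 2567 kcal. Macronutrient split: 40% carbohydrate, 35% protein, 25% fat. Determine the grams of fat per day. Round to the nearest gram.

71 g/day

Fat energy = 25% × 2567 = 641.75 kcal.
At 9 kcal/g: 641.75 ÷ 9 = 71.3056 g.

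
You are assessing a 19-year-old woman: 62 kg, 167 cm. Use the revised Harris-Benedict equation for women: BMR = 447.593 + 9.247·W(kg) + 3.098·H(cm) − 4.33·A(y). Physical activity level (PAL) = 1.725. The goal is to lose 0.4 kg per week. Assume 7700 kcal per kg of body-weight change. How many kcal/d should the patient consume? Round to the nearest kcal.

2072 kcal/d

Harris-Benedict: BMR = 447.593 + 9.247(62) + 3.098(167) − 4.33(19) = 1456.003 kcal/day.
TEE = 1456.003 × 1.725 = 2511.6052 kcal/day.
Required daily deficit = 0.4 × 7700 ÷ 7 = 440 kcal/day.
Target intake = 2511.6052 − 440 = 2071.6052 kcal/day.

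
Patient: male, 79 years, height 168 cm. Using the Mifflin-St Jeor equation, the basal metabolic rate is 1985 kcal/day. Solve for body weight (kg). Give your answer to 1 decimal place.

1985 = 10·W + 6.25(168) − 5(79) + 5
10·W = 1985 − 660 = 1325, so W = 132.5 kg.

132.5 kg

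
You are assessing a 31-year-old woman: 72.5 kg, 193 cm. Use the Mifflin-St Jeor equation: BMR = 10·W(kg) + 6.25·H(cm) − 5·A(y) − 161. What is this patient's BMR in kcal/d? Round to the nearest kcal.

1615 kcal/d

Mifflin-St Jeor (female): BMR = 10(72.5) + 6.25(193) − 5(31) − 161 = 725 + 1206.25 − 155 − 161 = 1615.25 kcal/day.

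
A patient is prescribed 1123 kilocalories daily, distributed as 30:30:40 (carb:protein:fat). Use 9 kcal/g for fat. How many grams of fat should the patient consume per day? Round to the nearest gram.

50 g/day

Fat energy = 40% × 1123 = 449.2 kcal.
At 9 kcal/g: 449.2 ÷ 9 = 49.9111 g.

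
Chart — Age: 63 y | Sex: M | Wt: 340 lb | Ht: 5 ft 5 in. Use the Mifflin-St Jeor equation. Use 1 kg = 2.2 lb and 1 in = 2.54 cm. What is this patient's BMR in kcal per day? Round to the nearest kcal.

2267 kcal per day

Convert to metric: weight = 340 ÷ 2.2 = 154.5455 kg; height = (5×12 + 5) × 2.54 = 65 × 2.54 = 165.1 cm.
Mifflin-St Jeor (male): BMR = 10(154.5455) + 6.25(165.1) − 5(63) + 5 = 1545.4545 + 1031.875 − 315 + 5 = 2267.3295 kcal/day.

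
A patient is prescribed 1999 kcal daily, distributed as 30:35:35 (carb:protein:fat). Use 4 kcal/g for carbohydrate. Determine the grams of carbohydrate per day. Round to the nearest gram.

150 g/day

Carbohydrate energy = 30% × 1999 = 599.7 kcal.
At 4 kcal/g: 599.7 ÷ 4 = 149.925 g.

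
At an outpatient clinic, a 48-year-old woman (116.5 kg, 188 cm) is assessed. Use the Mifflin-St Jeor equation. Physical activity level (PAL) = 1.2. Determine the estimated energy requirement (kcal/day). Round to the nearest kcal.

Mifflin-St Jeor (female): BMR = 10(116.5) + 6.25(188) − 5(48) − 161 = 1165 + 1175 − 240 − 161 = 1939 kcal/day.
TEE = BMR × activity factor = 1939 × 1.2 = 2326.8 kcal/day.

2327 kcal/day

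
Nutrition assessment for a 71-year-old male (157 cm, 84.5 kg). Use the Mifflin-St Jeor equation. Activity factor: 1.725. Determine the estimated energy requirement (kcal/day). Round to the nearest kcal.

Mifflin-St Jeor (male): BMR = 10(84.5) + 6.25(157) − 5(71) + 5 = 845 + 981.25 − 355 + 5 = 1476.25 kcal/day.
TEE = BMR × activity factor = 1476.25 × 1.725 = 2546.5313 kcal/day.

2547 kcal/day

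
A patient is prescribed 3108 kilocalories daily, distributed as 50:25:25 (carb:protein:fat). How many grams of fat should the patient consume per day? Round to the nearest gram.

86 g/day

Fat energy = 25% × 3108 = 777 kcal.
At 9 kcal/g: 777 ÷ 9 = 86.3333 g.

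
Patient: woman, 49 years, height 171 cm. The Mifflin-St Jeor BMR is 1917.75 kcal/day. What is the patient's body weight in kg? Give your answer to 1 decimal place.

1917.75 = 10·W + 6.25(171) − 5(49) − 161
10·W = 1917.75 − 662.75 = 1255, so W = 125.5 kg.

125.5 kg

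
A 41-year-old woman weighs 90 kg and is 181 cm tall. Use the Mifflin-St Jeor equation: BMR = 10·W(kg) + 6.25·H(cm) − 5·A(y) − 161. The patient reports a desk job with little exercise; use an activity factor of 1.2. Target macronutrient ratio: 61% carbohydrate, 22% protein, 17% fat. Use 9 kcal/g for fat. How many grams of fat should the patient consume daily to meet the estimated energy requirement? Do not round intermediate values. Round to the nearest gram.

38 g/day

Mifflin-St Jeor (female): BMR = 10(90) + 6.25(181) − 5(41) − 161 = 900 + 1131.25 − 205 − 161 = 1665.25 kcal/day.
TEE = 1665.25 × 1.2 = 1998.3 kcal/day.
Fat energy = 17% × 1998.3 = 339.711 kcal.
Fat = 339.711 ÷ 9 kcal/g = 37.7457 g.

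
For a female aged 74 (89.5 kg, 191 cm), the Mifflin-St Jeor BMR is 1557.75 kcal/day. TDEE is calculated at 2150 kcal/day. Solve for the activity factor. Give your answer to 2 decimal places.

1.38

Activity factor = TEE ÷ BMR = 2150 ÷ 1557.75 = 1.38.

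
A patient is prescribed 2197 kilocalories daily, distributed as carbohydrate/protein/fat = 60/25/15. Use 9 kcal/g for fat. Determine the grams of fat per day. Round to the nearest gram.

Fat energy = 15% × 2197 = 329.55 kcal.
At 9 kcal/g: 329.55 ÷ 9 = 36.6167 g.

37 g/day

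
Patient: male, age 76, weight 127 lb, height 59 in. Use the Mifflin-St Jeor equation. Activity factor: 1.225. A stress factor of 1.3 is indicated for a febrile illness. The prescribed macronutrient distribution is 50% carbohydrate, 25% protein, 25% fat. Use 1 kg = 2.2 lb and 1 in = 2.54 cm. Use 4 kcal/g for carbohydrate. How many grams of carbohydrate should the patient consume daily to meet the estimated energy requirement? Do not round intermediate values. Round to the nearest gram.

227 g/day

Convert to metric: weight = 127 ÷ 2.2 = 57.7273 kg; height = 59 × 2.54 = 149.86 cm.
Mifflin-St Jeor (male): BMR = 10(57.7273) + 6.25(149.86) − 5(76) + 5 = 577.2727 + 936.625 − 380 + 5 = 1138.8977 kcal/day.
TEE = 1138.8977 × 1.225 = 1395.1497 kcal/day.
With stress factor 1.3: 1395.1497 × 1.3 = 1813.6946 kcal/day.
Carbohydrate energy = 50% × 1813.6946 = 906.8473 kcal.
Carbohydrate = 906.8473 ÷ 4 kcal/g = 226.7118 g.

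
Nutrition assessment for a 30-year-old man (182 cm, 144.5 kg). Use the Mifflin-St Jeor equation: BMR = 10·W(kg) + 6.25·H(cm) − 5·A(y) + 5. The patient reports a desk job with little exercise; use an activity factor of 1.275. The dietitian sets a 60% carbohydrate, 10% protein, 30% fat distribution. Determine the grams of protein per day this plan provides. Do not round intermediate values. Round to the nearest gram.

78 g/day

Mifflin-St Jeor (male): BMR = 10(144.5) + 6.25(182) − 5(30) + 5 = 1445 + 1137.5 − 150 + 5 = 2437.5 kcal/day.
TEE = 2437.5 × 1.275 = 3107.8125 kcal/day.
Protein energy = 10% × 3107.8125 = 310.7813 kcal.
Protein = 310.7813 ÷ 4 kcal/g = 77.6953 g.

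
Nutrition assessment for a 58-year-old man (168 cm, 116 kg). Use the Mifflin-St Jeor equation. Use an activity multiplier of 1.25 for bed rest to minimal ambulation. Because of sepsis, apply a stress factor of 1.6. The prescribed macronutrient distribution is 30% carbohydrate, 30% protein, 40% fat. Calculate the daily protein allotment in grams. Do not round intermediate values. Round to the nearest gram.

Mifflin-St Jeor (male): BMR = 10(116) + 6.25(168) − 5(58) + 5 = 1160 + 1050 − 290 + 5 = 1925 kcal/day.
TEE = 1925 × 1.25 = 2406.25 kcal/day.
With stress factor 1.6: 2406.25 × 1.6 = 3850 kcal/day.
Protein energy = 30% × 3850 = 1155 kcal.
Protein = 1155 ÷ 4 kcal/g = 288.75 g.

289 g/day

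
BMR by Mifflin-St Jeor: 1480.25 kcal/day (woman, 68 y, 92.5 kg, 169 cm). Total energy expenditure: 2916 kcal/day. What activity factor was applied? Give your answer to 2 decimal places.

Activity factor = TEE ÷ BMR = 2916 ÷ 1480.25 = 1.97.

1.97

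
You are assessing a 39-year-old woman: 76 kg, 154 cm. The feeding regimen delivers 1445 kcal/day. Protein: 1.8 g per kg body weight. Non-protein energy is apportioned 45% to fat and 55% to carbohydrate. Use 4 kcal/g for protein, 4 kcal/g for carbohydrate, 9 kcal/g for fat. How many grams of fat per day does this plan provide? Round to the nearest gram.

Protein = 1.8 × 76 = 136.8 g → 136.8 × 4 = 547.2 kcal.
Non-protein calories = 1445 − 547.2 = 897.8 kcal.
Fat: 45% × 897.8 = 404.01 kcal; carbohydrate: 493.79 kcal.
Fat: 404.01 kcal ÷ 9 kcal/g = 44.89 g.

45 g/day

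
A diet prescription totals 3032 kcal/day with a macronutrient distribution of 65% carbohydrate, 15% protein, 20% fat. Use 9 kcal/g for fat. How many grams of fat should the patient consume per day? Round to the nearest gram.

67 g/day

Fat energy = 20% × 3032 = 606.4 kcal.
At 9 kcal/g: 606.4 ÷ 9 = 67.3778 g.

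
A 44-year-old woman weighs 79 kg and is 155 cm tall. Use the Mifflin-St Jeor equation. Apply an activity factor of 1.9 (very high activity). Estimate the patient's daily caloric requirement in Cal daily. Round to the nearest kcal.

2618 Cal daily

Mifflin-St Jeor (female): BMR = 10(79) + 6.25(155) − 5(44) − 161 = 790 + 968.75 − 220 − 161 = 1377.75 kcal/day.
TEE = BMR × activity factor = 1377.75 × 1.9 = 2617.725 kcal/day.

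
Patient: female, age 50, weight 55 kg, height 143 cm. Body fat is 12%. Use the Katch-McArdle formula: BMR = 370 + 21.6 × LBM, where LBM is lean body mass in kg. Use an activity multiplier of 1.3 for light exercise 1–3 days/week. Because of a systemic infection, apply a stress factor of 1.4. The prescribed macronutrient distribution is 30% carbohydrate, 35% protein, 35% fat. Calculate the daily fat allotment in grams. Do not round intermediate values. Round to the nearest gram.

100 g/day

LBM = 55 × (1 − 0.12) = 48.4 kg. Katch-McArdle: BMR = 370 + 21.6 × 48.4 = 1415.44 kcal/day.
TEE = 1415.44 × 1.3 = 1840.072 kcal/day.
With stress factor 1.4: 1840.072 × 1.4 = 2576.1008 kcal/day.
Fat energy = 35% × 2576.1008 = 901.6353 kcal.
Fat = 901.6353 ÷ 9 kcal/g = 100.1817 g.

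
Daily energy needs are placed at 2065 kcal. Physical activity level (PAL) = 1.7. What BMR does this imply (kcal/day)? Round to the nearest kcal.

1215 kcal/day

BMR = TEE ÷ activity factor = 2065 ÷ 1.7 = 1214.7059 kcal/day.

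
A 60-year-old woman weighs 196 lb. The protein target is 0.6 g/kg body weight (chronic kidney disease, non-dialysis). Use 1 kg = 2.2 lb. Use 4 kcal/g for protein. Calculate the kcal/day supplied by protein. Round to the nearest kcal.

Weight in kg = 196 ÷ 2.2 = 89.0909 kg.
Protein = 0.6 g/kg × 89.0909 kg = 53.4545 g/day.
Protein energy = 53.4545 g × 4 kcal/g = 213.8182 kcal/day.

214 kcal/day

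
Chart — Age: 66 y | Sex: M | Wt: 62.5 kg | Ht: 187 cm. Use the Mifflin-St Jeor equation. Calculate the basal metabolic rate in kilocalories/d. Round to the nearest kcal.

Mifflin-St Jeor (male): BMR = 10(62.5) + 6.25(187) − 5(66) + 5 = 625 + 1168.75 − 330 + 5 = 1468.75 kcal/day.

1469 kilocalories/d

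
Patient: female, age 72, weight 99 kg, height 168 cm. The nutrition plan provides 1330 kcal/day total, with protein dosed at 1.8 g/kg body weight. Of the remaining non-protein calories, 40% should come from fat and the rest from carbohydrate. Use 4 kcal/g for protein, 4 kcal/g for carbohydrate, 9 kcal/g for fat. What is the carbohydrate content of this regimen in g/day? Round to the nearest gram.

Protein = 1.8 × 99 = 178.2 g → 178.2 × 4 = 712.8 kcal.
Non-protein calories = 1330 − 712.8 = 617.2 kcal.
Fat: 40% × 617.2 = 246.88 kcal; carbohydrate: 370.32 kcal.
Carbohydrate: 370.32 kcal ÷ 4 kcal/g = 92.58 g.

93 g/day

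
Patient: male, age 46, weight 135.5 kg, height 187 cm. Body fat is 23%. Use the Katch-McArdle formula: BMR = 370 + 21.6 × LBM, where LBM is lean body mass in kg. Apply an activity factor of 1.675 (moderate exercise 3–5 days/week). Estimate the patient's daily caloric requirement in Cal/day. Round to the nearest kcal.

4395 Cal/day

LBM = 135.5 × (1 − 0.23) = 104.335 kg. Katch-McArdle: BMR = 370 + 21.6 × 104.335 = 2623.636 kcal/day.
TEE = BMR × activity factor = 2623.636 × 1.675 = 4394.5903 kcal/day.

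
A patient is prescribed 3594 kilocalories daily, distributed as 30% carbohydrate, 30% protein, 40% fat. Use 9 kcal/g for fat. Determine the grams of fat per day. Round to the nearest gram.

Fat energy = 40% × 3594 = 1437.6 kcal.
At 9 kcal/g: 1437.6 ÷ 9 = 159.7333 g.

160 g/day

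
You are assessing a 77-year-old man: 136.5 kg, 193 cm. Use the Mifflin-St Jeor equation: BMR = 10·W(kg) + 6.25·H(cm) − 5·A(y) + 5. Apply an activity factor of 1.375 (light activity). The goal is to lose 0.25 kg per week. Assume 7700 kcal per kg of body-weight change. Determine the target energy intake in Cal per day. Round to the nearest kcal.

Mifflin-St Jeor (male): BMR = 10(136.5) + 6.25(193) − 5(77) + 5 = 1365 + 1206.25 − 385 + 5 = 2191.25 kcal/day.
TEE = 2191.25 × 1.375 = 3012.9688 kcal/day.
Required daily deficit = 0.25 × 7700 ÷ 7 = 275 kcal/day.
Target intake = 3012.9688 − 275 = 2737.9688 kcal/day.

2738 Cal per day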